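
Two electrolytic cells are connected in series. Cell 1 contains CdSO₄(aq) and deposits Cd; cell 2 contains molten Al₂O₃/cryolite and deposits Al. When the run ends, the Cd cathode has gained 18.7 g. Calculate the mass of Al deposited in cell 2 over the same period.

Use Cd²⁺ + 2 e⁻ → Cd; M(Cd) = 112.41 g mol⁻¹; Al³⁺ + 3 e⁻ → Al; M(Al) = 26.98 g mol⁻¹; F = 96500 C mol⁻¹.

2.99 g

n(Cd) = 18.7 / 112.41 = 0.1664 mol.
Since Cd²⁺ + 2 e⁻ → Cd, n(e⁻) passed = 2 × 0.1664 = 0.3327 mol.
Cells in series carry the same charge, so the same 0.3327 mol of electrons passes through cell 2.
Al³⁺ + 3 e⁻ → Al, so n(Al) = 0.3327 / 3 = 0.1109 mol.
m(Al) = 0.1109 × 26.98 = 2.99 g.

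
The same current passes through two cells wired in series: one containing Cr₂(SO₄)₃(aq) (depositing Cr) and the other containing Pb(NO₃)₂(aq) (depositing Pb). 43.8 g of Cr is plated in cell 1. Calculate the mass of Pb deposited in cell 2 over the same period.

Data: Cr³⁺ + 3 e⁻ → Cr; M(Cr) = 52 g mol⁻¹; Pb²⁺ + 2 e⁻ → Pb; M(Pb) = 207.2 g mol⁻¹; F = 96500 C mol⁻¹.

n(Cr) = 43.8 / 52 = 0.8423 mol.
Since Cr³⁺ + 3 e⁻ → Cr, n(e⁻) passed = 3 × 0.8423 = 2.527 mol.
Cells in series carry the same charge, so the same 2.527 mol of electrons passes through cell 2.
Pb²⁺ + 2 e⁻ → Pb, so n(Pb) = 2.527 / 2 = 1.263 mol.
m(Pb) = 1.263 × 207.2 = 262 g.

262 g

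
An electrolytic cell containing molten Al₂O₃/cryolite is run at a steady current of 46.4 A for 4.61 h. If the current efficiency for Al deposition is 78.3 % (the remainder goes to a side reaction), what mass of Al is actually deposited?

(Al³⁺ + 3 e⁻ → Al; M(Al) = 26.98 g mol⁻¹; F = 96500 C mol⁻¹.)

Q = I·t = 46.40 × 16596 = 770100 C.
n(e⁻) = 770100/96500 = 7.980 mol; theoretically n(Al) = 7.980/3 = 2.660 mol, m_theo = 71.77 g.
At 78.3 % efficiency, m_actual = 0.783 × 71.77 = 56.2 g.

56.2 g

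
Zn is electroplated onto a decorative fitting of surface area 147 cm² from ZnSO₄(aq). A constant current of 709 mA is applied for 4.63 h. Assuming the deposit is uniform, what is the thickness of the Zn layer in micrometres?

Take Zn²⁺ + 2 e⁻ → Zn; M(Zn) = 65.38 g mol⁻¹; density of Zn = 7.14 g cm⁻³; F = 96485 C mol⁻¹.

Q = I·t = 0.7090 × 16668 = 11820 C; n(e⁻) = 0.1225 mol.
n(Zn) = n(e⁻)/2 = 0.06124 mol, so m = 0.06124 × 65.38 = 4.004 g.
Volume = m/ρ = 4.004 / 7.14 = 0.5608 cm³.
Thickness = V/A = 0.5608 / 147 = 0.00381 cm = 38.1 μm.

38.1 μm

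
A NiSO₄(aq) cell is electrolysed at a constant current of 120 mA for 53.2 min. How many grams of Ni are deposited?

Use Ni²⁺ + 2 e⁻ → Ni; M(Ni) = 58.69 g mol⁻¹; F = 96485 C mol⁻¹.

Q = I·t = 0.1200 A × 3192.0 s = 383.0 C.
n(e⁻) = Q/F = 383.0 / 96485 = 0.003970 mol.
Ni²⁺ + 2 e⁻ → Ni, so n(Ni) = n(e⁻)/2 = 0.001985 mol.
m = n·M = 0.001985 × 58.69 = 0.116 g.

0.116 g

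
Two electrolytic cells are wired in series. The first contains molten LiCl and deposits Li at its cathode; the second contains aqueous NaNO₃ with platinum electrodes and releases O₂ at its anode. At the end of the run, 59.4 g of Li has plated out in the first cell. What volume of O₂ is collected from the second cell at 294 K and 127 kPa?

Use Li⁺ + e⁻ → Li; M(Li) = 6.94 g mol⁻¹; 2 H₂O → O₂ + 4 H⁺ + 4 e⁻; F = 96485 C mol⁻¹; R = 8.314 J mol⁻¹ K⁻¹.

n(Li) = 59.4 / 6.94 = 8.559 mol, so n(e⁻) = 1 × 8.559 = 8.559 mol.
The cells are in series, so the same 8.559 mol of electrons passes through the second cell.
2 H₂O → O₂ + 4 H⁺ + 4 e⁻ — 4 mol e⁻ per mol O₂, so n(O₂) = 8.559/4 = 2.140 mol.
V = nRT/P = (2.140 × 8.314 × 294) / (127 × 10³) = 0.0412 m³ = 41.2 L.

41.2 L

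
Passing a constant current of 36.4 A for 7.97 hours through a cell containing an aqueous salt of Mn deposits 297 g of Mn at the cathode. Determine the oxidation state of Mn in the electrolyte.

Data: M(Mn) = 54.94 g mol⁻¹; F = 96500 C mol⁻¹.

Q = I·t = 36.40 A × 28692 s = 1044000 C, so n(e⁻) = 1044000/96500 = 10.82 mol.
n(Mn) deposited = 297 / 54.94 = 5.406 mol.
Electrons per atom = n(e⁻)/n(Mn) = 10.82 / 5.406 = 2.00 ≈ 2, so the ion is Mn²⁺.

+2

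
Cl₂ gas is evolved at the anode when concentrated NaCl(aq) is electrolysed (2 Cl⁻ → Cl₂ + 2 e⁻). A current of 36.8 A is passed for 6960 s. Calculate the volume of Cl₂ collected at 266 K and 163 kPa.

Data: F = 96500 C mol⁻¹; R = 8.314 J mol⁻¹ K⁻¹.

Q = I·t = 36.80 A × 6960.0 s = 256100 C.
n(e⁻) = Q/F = 256100 / 96500 = 2.654 mol.
2 electrons are transferred per Cl₂ molecule, so n(Cl₂) = 2.654 / 2 = 1.327 mol.
V = nRT/P = (1.327 × 8.314 × 266) / (163 × 10³ Pa) = 0.0180 m³ = 18.0 L.

18.0 L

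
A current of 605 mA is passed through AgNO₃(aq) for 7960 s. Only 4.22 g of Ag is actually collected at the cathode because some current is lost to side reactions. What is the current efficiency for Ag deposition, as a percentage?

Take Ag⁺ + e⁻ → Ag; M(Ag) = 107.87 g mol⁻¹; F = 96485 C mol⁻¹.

78.4 %

Q = I·t = 0.6050 × 7960.0 = 4816 C; n(e⁻) = 4816/96485 = 0.04991 mol.
Theoretical n(Ag) = n(e⁻)/1 = 0.04991 mol, i.e. m_theo = 0.04991 × 107.87 = 5.384 g.
Efficiency = m_actual / m_theo = 4.22 / 5.384 = 78.4 %.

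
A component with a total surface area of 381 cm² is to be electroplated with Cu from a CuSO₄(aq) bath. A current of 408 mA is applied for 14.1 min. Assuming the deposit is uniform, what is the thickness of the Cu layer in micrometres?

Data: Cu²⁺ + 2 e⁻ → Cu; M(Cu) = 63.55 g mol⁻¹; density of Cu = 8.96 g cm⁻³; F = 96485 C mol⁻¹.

0.333 μm

Q = I·t = 0.4080 × 846.00 = 345.2 C; n(e⁻) = 0.003577 mol.
n(Cu) = n(e⁻)/2 = 0.001789 mol, so m = 0.001789 × 63.55 = 0.1137 g.
Volume = m/ρ = 0.1137 / 8.96 = 0.01269 cm³.
Thickness = V/A = 0.01269 / 381 = 3.33 × 10⁻⁵ cm = 0.333 μm.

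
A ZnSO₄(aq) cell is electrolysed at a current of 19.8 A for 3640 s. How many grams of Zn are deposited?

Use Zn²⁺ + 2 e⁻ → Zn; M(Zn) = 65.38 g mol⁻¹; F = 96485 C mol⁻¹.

24.4 g

Q = I·t = 19.80 A × 3640.0 s = 72070 C.
n(e⁻) = Q/F = 72070 / 96485 = 0.7470 mol.
Zn²⁺ + 2 e⁻ → Zn, so n(Zn) = n(e⁻)/2 = 0.3735 mol.
m = n·M = 0.3735 × 65.38 = 24.4 g.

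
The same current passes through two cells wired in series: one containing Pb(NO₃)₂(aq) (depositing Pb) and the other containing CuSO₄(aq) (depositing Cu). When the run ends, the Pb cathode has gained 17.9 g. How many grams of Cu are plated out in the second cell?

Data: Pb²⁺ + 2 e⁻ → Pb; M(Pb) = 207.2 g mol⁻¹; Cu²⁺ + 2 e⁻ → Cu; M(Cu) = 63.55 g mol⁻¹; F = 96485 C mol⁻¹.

n(Pb) = 17.9 / 207.2 = 0.08639 mol.
Since Pb²⁺ + 2 e⁻ → Pb, n(e⁻) passed = 2 × 0.08639 = 0.1728 mol.
Cells in series carry the same charge, so the same 0.1728 mol of electrons passes through cell 2.
Cu²⁺ + 2 e⁻ → Cu, so n(Cu) = 0.1728 / 2 = 0.08639 mol.
m(Cu) = 0.08639 × 63.55 = 5.49 g.

5.49 g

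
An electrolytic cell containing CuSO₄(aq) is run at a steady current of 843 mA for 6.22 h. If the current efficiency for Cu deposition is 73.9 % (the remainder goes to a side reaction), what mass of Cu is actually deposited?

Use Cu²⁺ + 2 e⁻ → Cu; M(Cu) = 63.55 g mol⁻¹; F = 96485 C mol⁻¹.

4.59 g

Q = I·t = 0.8430 × 22392 = 18880 C.
n(e⁻) = 18880/96485 = 0.1956 mol; theoretically n(Cu) = 0.1956/2 = 0.09782 mol, m_theo = 6.217 g.
At 73.9 % efficiency, m_actual = 0.739 × 6.217 = 4.59 g.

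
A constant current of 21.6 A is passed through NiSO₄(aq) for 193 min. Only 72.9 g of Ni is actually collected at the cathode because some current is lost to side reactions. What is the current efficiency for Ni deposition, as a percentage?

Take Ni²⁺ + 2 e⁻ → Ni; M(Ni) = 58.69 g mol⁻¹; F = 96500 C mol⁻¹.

Q = I·t = 21.60 × 11580 = 250100 C; n(e⁻) = 250100/96500 = 2.592 mol.
Theoretical n(Ni) = n(e⁻)/2 = 1.296 mol, i.e. m_theo = 1.296 × 58.69 = 76.06 g.
Efficiency = m_actual / m_theo = 72.9 / 76.06 = 95.8 %.

95.8 %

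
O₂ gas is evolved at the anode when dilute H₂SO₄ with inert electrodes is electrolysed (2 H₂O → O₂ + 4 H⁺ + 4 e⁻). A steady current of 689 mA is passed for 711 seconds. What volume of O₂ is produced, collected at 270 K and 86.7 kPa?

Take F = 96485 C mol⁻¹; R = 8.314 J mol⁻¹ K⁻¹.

0.0329 L

Q = I·t = 0.6890 A × 711.00 s = 489.9 C.
n(e⁻) = Q/F = 489.9 / 96485 = 0.005077 mol.
4 electrons are transferred per O₂ molecule, so n(O₂) = 0.005077 / 4 = 0.001269 mol.
V = nRT/P = (0.001269 × 8.314 × 270) / (86.7 × 10³ Pa) = 3.29 × 10⁻⁵ m³ = 0.0329 L.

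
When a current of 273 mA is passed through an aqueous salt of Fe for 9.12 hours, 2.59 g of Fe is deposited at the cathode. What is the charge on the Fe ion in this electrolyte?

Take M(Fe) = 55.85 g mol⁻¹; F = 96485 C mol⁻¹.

+2

Q = I·t = 0.2730 A × 32832 s = 8963 C, so n(e⁻) = 8963/96485 = 0.09290 mol.
n(Fe) deposited = 2.59 / 55.85 = 0.04637 mol.
Electrons per atom = n(e⁻)/n(Fe) = 0.09290 / 0.04637 = 2.00 ≈ 2, so the ion is Fe²⁺.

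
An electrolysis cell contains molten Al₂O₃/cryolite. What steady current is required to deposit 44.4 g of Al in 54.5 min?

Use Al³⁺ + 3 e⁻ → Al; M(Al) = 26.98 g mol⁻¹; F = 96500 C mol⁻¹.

n(Al) = 44.4 / 26.98 = 1.646 mol.
n(e⁻) = 3 × 1.646 = 4.937 mol.
Q = n(e⁻)·F = 4.937 × 96500 = 476400 C.
I = Q/t = 476400 / 3270.0 s = 146 A.

146 A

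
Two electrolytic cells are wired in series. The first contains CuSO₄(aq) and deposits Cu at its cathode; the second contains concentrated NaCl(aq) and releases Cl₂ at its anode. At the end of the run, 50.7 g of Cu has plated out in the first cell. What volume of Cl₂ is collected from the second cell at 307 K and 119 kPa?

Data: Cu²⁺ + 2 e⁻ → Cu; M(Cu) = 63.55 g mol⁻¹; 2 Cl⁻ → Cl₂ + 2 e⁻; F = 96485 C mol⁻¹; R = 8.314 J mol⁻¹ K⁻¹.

n(Cu) = 50.7 / 63.55 = 0.7978 mol, so n(e⁻) = 2 × 0.7978 = 1.596 mol.
The cells are in series, so the same 1.596 mol of electrons passes through the second cell.
2 Cl⁻ → Cl₂ + 2 e⁻ — 2 mol e⁻ per mol Cl₂, so n(Cl₂) = 1.596/2 = 0.7978 mol.
V = nRT/P = (0.7978 × 8.314 × 307) / (119 × 10³) = 0.0171 m³ = 17.1 L.

17.1 L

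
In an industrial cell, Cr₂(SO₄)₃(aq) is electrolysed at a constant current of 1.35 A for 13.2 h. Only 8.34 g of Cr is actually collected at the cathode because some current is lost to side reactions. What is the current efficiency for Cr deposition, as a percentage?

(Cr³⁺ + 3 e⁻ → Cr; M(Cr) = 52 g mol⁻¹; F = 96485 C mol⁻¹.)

Q = I·t = 1.350 × 47520 = 64150 C; n(e⁻) = 64150/96485 = 0.6649 mol.
Theoretical n(Cr) = n(e⁻)/3 = 0.2216 mol, i.e. m_theo = 0.2216 × 52 = 11.52 g.
Efficiency = m_actual / m_theo = 8.34 / 11.52 = 72.4 %.

72.4 %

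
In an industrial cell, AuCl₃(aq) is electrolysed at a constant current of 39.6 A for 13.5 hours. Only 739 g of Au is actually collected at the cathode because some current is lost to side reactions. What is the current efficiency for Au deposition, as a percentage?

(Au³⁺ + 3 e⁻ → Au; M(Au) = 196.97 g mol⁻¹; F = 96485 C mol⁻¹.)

Q = I·t = 39.60 × 48600 = 1925000 C; n(e⁻) = 1925000/96485 = 19.95 mol.
Theoretical n(Au) = n(e⁻)/3 = 6.649 mol, i.e. m_theo = 6.649 × 196.97 = 1310 g.
Efficiency = m_actual / m_theo = 739 / 1310 = 56.4 %.

56.4 %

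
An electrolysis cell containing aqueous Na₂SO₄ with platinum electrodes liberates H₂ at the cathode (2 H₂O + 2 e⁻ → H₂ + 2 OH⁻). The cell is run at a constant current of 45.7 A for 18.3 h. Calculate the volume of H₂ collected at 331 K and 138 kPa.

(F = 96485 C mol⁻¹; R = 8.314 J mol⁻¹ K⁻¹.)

Q = I·t = 45.70 A × 65880 s = 3011000 C.
n(e⁻) = Q/F = 3011000 / 96485 = 31.20 mol.
2 electrons are transferred per H₂ molecule, so n(H₂) = 31.20 / 2 = 15.60 mol.
V = nRT/P = (15.60 × 8.314 × 331) / (138 × 10³ Pa) = 0.311 m³ = 311 L.

311 L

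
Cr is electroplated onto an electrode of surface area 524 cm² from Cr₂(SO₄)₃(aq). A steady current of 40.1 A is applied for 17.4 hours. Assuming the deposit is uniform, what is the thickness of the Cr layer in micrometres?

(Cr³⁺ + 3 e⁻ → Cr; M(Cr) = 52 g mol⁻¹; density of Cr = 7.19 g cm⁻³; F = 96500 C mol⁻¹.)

Q = I·t = 40.10 × 62640 = 2512000 C; n(e⁻) = 26.03 mol.
n(Cr) = n(e⁻)/3 = 8.677 mol, so m = 8.677 × 52 = 451.2 g.
Volume = m/ρ = 451.2 / 7.19 = 62.75 cm³.
Thickness = V/A = 62.75 / 524 = 0.120 cm = 1200 μm.

1200 μm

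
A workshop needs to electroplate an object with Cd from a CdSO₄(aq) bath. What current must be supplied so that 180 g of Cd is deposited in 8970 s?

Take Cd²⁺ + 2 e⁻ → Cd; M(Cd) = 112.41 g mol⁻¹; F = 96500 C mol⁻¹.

n(Cd) = 180 / 112.41 = 1.601 mol.
n(e⁻) = 2 × 1.601 = 3.203 mol.
Q = n(e⁻)·F = 3.203 × 96500 = 309000 C.
I = Q/t = 309000 / 8970.0 s = 34.5 A.

34.5 A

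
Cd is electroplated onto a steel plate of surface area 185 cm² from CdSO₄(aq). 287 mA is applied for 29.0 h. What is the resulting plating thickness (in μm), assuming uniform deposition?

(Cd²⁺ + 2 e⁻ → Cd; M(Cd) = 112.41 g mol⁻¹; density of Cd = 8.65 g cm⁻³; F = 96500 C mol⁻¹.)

109 μm

Q = I·t = 0.2870 × 104400 = 29960 C; n(e⁻) = 0.3105 mol.
n(Cd) = n(e⁻)/2 = 0.1552 mol, so m = 0.1552 × 112.41 = 17.45 g.
Volume = m/ρ = 17.45 / 8.65 = 2.018 cm³.
Thickness = V/A = 2.018 / 185 = 0.0109 cm = 109 μm.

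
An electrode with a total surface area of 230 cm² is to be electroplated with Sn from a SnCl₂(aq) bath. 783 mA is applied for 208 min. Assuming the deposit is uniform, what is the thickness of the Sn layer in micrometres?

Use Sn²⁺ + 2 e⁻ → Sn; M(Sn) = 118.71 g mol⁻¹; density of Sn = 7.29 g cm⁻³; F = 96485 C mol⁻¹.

Q = I·t = 0.7830 × 12480 = 9772 C; n(e⁻) = 0.1013 mol.
n(Sn) = n(e⁻)/2 = 0.05064 mol, so m = 0.05064 × 118.71 = 6.011 g.
Volume = m/ρ = 6.011 / 7.29 = 0.8246 cm³.
Thickness = V/A = 0.8246 / 230 = 0.00359 cm = 35.9 μm.

35.9 μm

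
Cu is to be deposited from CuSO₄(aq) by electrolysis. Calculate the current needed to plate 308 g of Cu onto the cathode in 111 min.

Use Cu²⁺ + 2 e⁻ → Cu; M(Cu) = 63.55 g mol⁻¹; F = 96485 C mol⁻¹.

n(Cu) = 308 / 63.55 = 4.847 mol.
n(e⁻) = 2 × 4.847 = 9.693 mol.
Q = n(e⁻)·F = 9.693 × 96485 = 935200 C.
I = Q/t = 935200 / 6660.0 s = 140 A.

140 A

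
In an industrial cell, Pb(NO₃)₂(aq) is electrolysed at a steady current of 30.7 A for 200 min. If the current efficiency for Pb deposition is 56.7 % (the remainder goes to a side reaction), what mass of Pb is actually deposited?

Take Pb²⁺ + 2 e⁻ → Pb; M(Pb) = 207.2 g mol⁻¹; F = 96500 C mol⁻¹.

Q = I·t = 30.70 × 12000 = 368400 C.
n(e⁻) = 368400/96500 = 3.818 mol; theoretically n(Pb) = 3.818/2 = 1.909 mol, m_theo = 395.5 g.
At 56.7 % efficiency, m_actual = 0.567 × 395.5 = 224 g.

224 g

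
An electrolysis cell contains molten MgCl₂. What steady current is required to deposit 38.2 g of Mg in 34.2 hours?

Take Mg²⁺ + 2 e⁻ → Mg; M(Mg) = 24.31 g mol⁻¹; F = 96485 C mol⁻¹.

2.46 A

n(Mg) = 38.2 / 24.31 = 1.571 mol.
n(e⁻) = 2 × 1.571 = 3.143 mol.
Q = n(e⁻)·F = 3.143 × 96485 = 303200 C.
I = Q/t = 303200 / 123120 s = 2.46 A.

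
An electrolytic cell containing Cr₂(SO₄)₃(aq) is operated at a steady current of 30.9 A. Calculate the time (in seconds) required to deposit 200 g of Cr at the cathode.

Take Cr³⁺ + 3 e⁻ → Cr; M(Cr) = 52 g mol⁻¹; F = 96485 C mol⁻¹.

36000 s

n(Cr) = m/M = 200 / 52 = 3.846 mol.
Each Cr atom requires 3 electrons, so n(e⁻) = 3 × 3.846 = 11.54 mol.
Q = n(e⁻)·F = 11.54 × 96485 = 1113000 C.
t = Q/I = 1113000 / 30.90 A = 36030 s.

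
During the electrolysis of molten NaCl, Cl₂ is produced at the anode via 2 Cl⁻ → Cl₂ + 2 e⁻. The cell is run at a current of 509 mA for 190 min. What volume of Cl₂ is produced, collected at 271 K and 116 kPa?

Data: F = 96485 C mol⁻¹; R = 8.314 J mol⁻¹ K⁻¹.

Q = I·t = 0.5090 A × 11400 s = 5803 C.
n(e⁻) = Q/F = 5803 / 96485 = 0.06014 mol.
2 electrons are transferred per Cl₂ molecule, so n(Cl₂) = 0.06014 / 2 = 0.03007 mol.
V = nRT/P = (0.03007 × 8.314 × 271) / (116 × 10³ Pa) = 5.84 × 10⁻⁴ m³ = 0.584 L.

0.584 L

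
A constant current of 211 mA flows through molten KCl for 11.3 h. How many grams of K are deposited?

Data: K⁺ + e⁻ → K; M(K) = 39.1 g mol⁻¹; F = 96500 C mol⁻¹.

3.48 g

Q = I·t = 0.2110 A × 40680 s = 8583 C.
n(e⁻) = Q/F = 8583 / 96500 = 0.08895 mol.
K⁺ + e⁻ → K, so n(K) = n(e⁻)/1 = 0.08895 mol.
m = n·M = 0.08895 × 39.1 = 3.48 g.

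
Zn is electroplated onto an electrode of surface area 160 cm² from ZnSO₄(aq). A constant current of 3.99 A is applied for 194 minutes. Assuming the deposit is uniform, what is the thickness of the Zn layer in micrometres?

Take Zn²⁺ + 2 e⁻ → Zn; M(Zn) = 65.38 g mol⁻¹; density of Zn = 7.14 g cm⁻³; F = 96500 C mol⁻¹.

Q = I·t = 3.990 × 11640 = 46440 C; n(e⁻) = 0.4813 mol.
n(Zn) = n(e⁻)/2 = 0.2406 mol, so m = 0.2406 × 65.38 = 15.73 g.
Volume = m/ρ = 15.73 / 7.14 = 2.204 cm³.
Thickness = V/A = 2.204 / 160 = 0.0138 cm = 138 μm.

138 μm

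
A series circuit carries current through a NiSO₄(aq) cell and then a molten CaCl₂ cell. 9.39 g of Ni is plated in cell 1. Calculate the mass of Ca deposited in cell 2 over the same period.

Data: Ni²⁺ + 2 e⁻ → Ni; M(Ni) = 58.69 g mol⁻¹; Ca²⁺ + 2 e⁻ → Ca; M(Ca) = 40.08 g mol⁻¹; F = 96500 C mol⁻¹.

6.41 g

n(Ni) = 9.39 / 58.69 = 0.1600 mol.
Since Ni²⁺ + 2 e⁻ → Ni, n(e⁻) passed = 2 × 0.1600 = 0.3200 mol.
Cells in series carry the same charge, so the same 0.3200 mol of electrons passes through cell 2.
Ca²⁺ + 2 e⁻ → Ca, so n(Ca) = 0.3200 / 2 = 0.1600 mol.
m(Ca) = 0.1600 × 40.08 = 6.41 g.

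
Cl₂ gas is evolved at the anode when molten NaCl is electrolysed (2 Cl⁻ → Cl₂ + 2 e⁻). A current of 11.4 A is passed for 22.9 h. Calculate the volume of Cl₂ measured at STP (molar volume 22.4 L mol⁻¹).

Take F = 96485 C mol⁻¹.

109 L

Q = I·t = 11.40 A × 82440 s = 939800 C.
n(e⁻) = Q/F = 939800 / 96485 = 9.741 mol.
2 electrons are transferred per Cl₂ molecule, so n(Cl₂) = 9.741 / 2 = 4.870 mol.
V = n × V_m = 4.870 × 22.4 = 109 L.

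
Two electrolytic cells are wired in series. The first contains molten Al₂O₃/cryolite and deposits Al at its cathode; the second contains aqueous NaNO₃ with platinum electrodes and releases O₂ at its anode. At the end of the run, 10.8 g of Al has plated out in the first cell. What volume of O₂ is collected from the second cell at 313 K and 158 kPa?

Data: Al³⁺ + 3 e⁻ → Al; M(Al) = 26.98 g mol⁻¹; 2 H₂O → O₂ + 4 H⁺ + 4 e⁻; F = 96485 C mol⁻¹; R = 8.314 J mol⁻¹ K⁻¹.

n(Al) = 10.8 / 26.98 = 0.4003 mol, so n(e⁻) = 3 × 0.4003 = 1.201 mol.
The cells are in series, so the same 1.201 mol of electrons passes through the second cell.
2 H₂O → O₂ + 4 H⁺ + 4 e⁻ — 4 mol e⁻ per mol O₂, so n(O₂) = 1.201/4 = 0.3002 mol.
V = nRT/P = (0.3002 × 8.314 × 313) / (158 × 10³) = 0.00494 m³ = 4.94 L.

4.94 L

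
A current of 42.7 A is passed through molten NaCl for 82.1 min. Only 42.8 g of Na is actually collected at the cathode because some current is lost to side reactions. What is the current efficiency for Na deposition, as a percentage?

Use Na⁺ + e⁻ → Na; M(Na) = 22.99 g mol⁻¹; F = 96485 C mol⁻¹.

Q = I·t = 42.70 × 4926.0 = 210300 C; n(e⁻) = 210300/96485 = 2.180 mol.
Theoretical n(Na) = n(e⁻)/1 = 2.180 mol, i.e. m_theo = 2.180 × 22.99 = 50.12 g.
Efficiency = m_actual / m_theo = 42.8 / 50.12 = 85.4 %.

85.4 %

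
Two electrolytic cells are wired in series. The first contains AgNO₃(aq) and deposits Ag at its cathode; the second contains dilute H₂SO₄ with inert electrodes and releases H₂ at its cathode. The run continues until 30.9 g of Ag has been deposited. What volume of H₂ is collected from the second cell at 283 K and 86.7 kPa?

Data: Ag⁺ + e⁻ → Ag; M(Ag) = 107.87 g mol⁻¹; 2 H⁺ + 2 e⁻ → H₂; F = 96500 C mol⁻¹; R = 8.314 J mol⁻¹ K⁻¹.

3.89 L

n(Ag) = 30.9 / 107.87 = 0.2865 mol, so n(e⁻) = 1 × 0.2865 = 0.2865 mol.
The cells are in series, so the same 0.2865 mol of electrons passes through the second cell.
2 H⁺ + 2 e⁻ → H₂ — 2 mol e⁻ per mol H₂, so n(H₂) = 0.2865/2 = 0.1432 mol.
V = nRT/P = (0.1432 × 8.314 × 283) / (86.7 × 10³) = 0.00389 m³ = 3.89 L.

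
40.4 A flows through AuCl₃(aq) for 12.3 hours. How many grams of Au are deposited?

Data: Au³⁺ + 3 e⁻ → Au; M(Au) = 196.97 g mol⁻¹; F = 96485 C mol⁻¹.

Q = I·t = 40.40 A × 44280 s = 1789000 C.
n(e⁻) = Q/F = 1789000 / 96485 = 18.54 mol.
Au³⁺ + 3 e⁻ → Au, so n(Au) = n(e⁻)/3 = 6.180 mol.
m = n·M = 6.180 × 196.97 = 1220 g.

1220 g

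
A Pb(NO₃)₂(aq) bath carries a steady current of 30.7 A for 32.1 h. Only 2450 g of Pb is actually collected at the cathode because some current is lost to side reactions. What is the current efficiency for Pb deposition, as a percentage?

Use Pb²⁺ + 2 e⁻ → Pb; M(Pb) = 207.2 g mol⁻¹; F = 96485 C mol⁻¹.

Q = I·t = 30.70 × 115560 = 3548000 C; n(e⁻) = 3548000/96485 = 36.77 mol.
Theoretical n(Pb) = n(e⁻)/2 = 18.38 mol, i.e. m_theo = 18.38 × 207.2 = 3809 g.
Efficiency = m_actual / m_theo = 2450 / 3809 = 64.3 %.

64.3 %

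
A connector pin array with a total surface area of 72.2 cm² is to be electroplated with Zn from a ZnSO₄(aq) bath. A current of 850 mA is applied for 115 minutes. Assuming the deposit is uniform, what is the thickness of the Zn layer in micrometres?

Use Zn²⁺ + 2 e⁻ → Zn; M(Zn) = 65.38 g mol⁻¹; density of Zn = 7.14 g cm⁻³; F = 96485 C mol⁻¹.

38.5 μm

Q = I·t = 0.8500 × 6900.0 = 5865 C; n(e⁻) = 0.06079 mol.
n(Zn) = n(e⁻)/2 = 0.03039 mol, so m = 0.03039 × 65.38 = 1.987 g.
Volume = m/ρ = 1.987 / 7.14 = 0.2783 cm³.
Thickness = V/A = 0.2783 / 72.2 = 0.00385 cm = 38.5 μm.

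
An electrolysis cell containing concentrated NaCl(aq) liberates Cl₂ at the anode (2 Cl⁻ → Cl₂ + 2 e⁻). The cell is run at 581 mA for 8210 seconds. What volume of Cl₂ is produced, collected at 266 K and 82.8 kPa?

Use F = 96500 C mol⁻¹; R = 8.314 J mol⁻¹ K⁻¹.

0.660 L

Q = I·t = 0.5810 A × 8210.0 s = 4770 C.
n(e⁻) = Q/F = 4770 / 96500 = 0.04943 mol.
2 electrons are transferred per Cl₂ molecule, so n(Cl₂) = 0.04943 / 2 = 0.02472 mol.
V = nRT/P = (0.02472 × 8.314 × 266) / (82.8 × 10³ Pa) = 6.60 × 10⁻⁴ m³ = 0.660 L.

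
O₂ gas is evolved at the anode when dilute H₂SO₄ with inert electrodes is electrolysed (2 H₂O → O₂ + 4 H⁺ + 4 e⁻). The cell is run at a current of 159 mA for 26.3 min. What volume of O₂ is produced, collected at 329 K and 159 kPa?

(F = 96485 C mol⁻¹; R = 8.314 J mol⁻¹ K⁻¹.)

0.0112 L

Q = I·t = 0.1590 A × 1578.0 s = 250.9 C.
n(e⁻) = Q/F = 250.9 / 96485 = 0.002600 mol.
4 electrons are transferred per O₂ molecule, so n(O₂) = 0.002600 / 4 = 0.0006501 mol.
V = nRT/P = (0.0006501 × 8.314 × 329) / (159 × 10³ Pa) = 1.12 × 10⁻⁵ m³ = 0.0112 L.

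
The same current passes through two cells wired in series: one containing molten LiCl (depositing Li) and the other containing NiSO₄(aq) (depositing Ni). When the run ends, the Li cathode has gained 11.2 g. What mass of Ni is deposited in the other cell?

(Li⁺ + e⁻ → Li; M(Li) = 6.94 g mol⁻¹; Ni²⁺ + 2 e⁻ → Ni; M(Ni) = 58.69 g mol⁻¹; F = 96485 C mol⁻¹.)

n(Li) = 11.2 / 6.94 = 1.614 mol.
Since Li⁺ + e⁻ → Li, n(e⁻) passed = 1 × 1.614 = 1.614 mol.
Cells in series carry the same charge, so the same 1.614 mol of electrons passes through cell 2.
Ni²⁺ + 2 e⁻ → Ni, so n(Ni) = 1.614 / 2 = 0.8069 mol.
m(Ni) = 0.8069 × 58.69 = 47.4 g.

47.4 g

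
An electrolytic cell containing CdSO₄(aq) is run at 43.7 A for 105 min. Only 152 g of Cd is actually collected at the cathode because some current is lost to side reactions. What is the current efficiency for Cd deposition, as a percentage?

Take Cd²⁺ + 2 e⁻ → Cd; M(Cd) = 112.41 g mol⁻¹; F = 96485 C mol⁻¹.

Q = I·t = 43.70 × 6300.0 = 275300 C; n(e⁻) = 275300/96485 = 2.853 mol.
Theoretical n(Cd) = n(e⁻)/2 = 1.427 mol, i.e. m_theo = 1.427 × 112.41 = 160.4 g.
Efficiency = m_actual / m_theo = 152 / 160.4 = 94.8 %.

94.8 %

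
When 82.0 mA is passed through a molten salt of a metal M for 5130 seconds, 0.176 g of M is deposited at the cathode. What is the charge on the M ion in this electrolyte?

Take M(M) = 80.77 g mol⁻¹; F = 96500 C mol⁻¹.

Q = I·t = 0.08200 A × 5130.0 s = 420.7 C, so n(e⁻) = 420.7/96500 = 0.004359 mol.
n(M) deposited = 0.176 / 80.77 = 0.002179 mol.
Electrons per atom = n(e⁻)/n(M) = 0.004359 / 0.002179 = 2.00 ≈ 2, so the ion is M²⁺.

+2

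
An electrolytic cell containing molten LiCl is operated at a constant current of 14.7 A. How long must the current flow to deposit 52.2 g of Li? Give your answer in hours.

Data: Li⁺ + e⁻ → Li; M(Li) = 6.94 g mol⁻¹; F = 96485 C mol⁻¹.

13.7 h

n(Li) = m/M = 52.2 / 6.94 = 7.522 mol.
Each Li atom requires 1 electron, so n(e⁻) = 1 × 7.522 = 7.522 mol.
Q = n(e⁻)·F = 7.522 × 96485 = 725700 C.
t = Q/I = 725700 / 14.70 A = 49370 s = 13.7 h.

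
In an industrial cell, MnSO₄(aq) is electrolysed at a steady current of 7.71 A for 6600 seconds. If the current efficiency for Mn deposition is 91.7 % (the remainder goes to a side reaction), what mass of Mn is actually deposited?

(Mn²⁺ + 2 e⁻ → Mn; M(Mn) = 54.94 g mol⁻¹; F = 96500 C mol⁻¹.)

Q = I·t = 7.710 × 6600.0 = 50890 C.
n(e⁻) = 50890/96500 = 0.5273 mol; theoretically n(Mn) = 0.5273/2 = 0.2637 mol, m_theo = 14.49 g.
At 91.7 % efficiency, m_actual = 0.917 × 14.49 = 13.3 g.

13.3 g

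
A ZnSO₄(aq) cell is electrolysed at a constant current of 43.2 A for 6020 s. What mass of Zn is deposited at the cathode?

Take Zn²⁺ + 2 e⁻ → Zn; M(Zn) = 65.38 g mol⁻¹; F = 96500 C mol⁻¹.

Q = I·t = 43.20 A × 6020.0 s = 260100 C.
n(e⁻) = Q/F = 260100 / 96500 = 2.695 mol.
Zn²⁺ + 2 e⁻ → Zn, so n(Zn) = n(e⁻)/2 = 1.347 mol.
m = n·M = 1.347 × 65.38 = 88.1 g.

88.1 g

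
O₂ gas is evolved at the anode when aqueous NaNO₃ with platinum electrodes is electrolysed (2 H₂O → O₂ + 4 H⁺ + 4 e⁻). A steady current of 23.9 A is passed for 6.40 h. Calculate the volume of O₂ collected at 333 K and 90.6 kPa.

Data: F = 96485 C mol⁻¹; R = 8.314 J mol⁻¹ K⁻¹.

Q = I·t = 23.90 A × 23040 s = 550700 C.
n(e⁻) = Q/F = 550700 / 96485 = 5.707 mol.
4 electrons are transferred per O₂ molecule, so n(O₂) = 5.707 / 4 = 1.427 mol.
V = nRT/P = (1.427 × 8.314 × 333) / (90.6 × 10³ Pa) = 0.0436 m³ = 43.6 L.

43.6 L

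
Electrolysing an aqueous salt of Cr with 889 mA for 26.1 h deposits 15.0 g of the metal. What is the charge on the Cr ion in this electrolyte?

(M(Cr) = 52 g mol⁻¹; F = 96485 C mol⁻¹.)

+3

Q = I·t = 0.8890 A × 93960 s = 83530 C, so n(e⁻) = 83530/96485 = 0.8657 mol.
n(Cr) deposited = 15.0 / 52 = 0.2885 mol.
Electrons per atom = n(e⁻)/n(Cr) = 0.8657 / 0.2885 = 3.00 ≈ 3, so the ion is Cr³⁺.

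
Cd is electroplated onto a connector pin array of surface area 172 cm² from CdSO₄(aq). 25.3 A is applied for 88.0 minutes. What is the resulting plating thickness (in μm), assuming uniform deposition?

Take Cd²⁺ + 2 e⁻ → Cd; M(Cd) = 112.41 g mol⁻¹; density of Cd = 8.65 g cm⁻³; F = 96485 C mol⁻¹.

523 μm

Q = I·t = 25.30 × 5280.0 = 133600 C; n(e⁻) = 1.385 mol.
n(Cd) = n(e⁻)/2 = 0.6923 mol, so m = 0.6923 × 112.41 = 77.82 g.
Volume = m/ρ = 77.82 / 8.65 = 8.996 cm³.
Thickness = V/A = 8.996 / 172 = 0.0523 cm = 523 μm.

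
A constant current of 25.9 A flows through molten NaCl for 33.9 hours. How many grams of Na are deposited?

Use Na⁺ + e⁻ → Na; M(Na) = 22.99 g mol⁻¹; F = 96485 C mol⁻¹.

753 g

Q = I·t = 25.90 A × 122040 s = 3161000 C.
n(e⁻) = Q/F = 3161000 / 96485 = 32.76 mol.
Na⁺ + e⁻ → Na, so n(Na) = n(e⁻)/1 = 32.76 mol.
m = n·M = 32.76 × 22.99 = 753 g.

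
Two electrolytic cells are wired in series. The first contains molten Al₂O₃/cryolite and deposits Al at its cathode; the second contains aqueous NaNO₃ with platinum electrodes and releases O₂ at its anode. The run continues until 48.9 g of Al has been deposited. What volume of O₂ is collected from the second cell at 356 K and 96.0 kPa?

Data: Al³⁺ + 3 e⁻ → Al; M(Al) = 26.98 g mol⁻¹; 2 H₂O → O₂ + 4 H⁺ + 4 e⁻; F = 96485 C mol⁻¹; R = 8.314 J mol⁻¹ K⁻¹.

41.9 L

n(Al) = 48.9 / 26.98 = 1.812 mol, so n(e⁻) = 3 × 1.812 = 5.437 mol.
The cells are in series, so the same 5.437 mol of electrons passes through the second cell.
2 H₂O → O₂ + 4 H⁺ + 4 e⁻ — 4 mol e⁻ per mol O₂, so n(O₂) = 5.437/4 = 1.359 mol.
V = nRT/P = (1.359 × 8.314 × 356) / (96.0 × 10³) = 0.0419 m³ = 41.9 L.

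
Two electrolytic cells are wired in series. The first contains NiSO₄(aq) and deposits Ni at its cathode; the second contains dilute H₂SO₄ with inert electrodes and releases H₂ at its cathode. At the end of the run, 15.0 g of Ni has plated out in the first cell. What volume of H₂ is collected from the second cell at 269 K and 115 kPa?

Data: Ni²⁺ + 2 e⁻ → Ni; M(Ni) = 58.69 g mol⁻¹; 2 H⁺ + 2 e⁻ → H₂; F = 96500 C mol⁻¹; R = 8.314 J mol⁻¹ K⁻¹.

n(Ni) = 15.0 / 58.69 = 0.2556 mol, so n(e⁻) = 2 × 0.2556 = 0.5112 mol.
The cells are in series, so the same 0.5112 mol of electrons passes through the second cell.
2 H⁺ + 2 e⁻ → H₂ — 2 mol e⁻ per mol H₂, so n(H₂) = 0.5112/2 = 0.2556 mol.
V = nRT/P = (0.2556 × 8.314 × 269) / (115 × 10³) = 0.00497 m³ = 4.97 L.

4.97 L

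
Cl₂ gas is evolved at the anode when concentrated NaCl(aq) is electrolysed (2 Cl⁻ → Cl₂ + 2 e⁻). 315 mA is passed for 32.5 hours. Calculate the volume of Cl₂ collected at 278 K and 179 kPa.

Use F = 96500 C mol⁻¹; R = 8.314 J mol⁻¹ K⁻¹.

Q = I·t = 0.3150 A × 117000 s = 36860 C.
n(e⁻) = Q/F = 36860 / 96500 = 0.3819 mol.
2 electrons are transferred per Cl₂ molecule, so n(Cl₂) = 0.3819 / 2 = 0.1910 mol.
V = nRT/P = (0.1910 × 8.314 × 278) / (179 × 10³ Pa) = 0.00247 m³ = 2.47 L.

2.47 L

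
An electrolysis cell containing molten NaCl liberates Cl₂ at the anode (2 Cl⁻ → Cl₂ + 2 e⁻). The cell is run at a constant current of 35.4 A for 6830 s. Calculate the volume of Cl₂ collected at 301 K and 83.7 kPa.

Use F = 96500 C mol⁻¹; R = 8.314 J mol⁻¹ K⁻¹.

37.5 L

Q = I·t = 35.40 A × 6830.0 s = 241800 C.
n(e⁻) = Q/F = 241800 / 96500 = 2.506 mol.
2 electrons are transferred per Cl₂ molecule, so n(Cl₂) = 2.506 / 2 = 1.253 mol.
V = nRT/P = (1.253 × 8.314 × 301) / (83.7 × 10³ Pa) = 0.0375 m³ = 37.5 L.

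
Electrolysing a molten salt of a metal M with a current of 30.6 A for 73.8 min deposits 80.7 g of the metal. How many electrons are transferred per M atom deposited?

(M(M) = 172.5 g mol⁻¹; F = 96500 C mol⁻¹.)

3

Q = I·t = 30.60 A × 4428.0 s = 135500 C, so n(e⁻) = 135500/96500 = 1.404 mol.
n(M) deposited = 80.7 / 172.5 = 0.4678 mol.
Electrons per atom = n(e⁻)/n(M) = 1.404 / 0.4678 = 3.00 ≈ 3, so the ion is M³⁺.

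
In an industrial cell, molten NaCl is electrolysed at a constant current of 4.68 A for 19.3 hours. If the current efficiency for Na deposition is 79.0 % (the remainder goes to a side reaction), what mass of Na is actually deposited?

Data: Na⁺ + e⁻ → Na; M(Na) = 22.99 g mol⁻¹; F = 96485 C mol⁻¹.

Q = I·t = 4.680 × 69480 = 325200 C.
n(e⁻) = 325200/96485 = 3.370 mol; theoretically n(Na) = 3.370/1 = 3.370 mol, m_theo = 77.48 g.
At 79.0 % efficiency, m_actual = 0.790 × 77.48 = 61.2 g.

61.2 g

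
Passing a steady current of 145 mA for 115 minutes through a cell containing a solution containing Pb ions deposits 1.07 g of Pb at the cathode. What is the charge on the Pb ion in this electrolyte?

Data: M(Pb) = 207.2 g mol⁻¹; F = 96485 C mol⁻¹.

Q = I·t = 0.1450 A × 6900.0 s = 1000 C, so n(e⁻) = 1000/96485 = 0.01037 mol.
n(Pb) deposited = 1.07 / 207.2 = 0.005164 mol.
Electrons per atom = n(e⁻)/n(Pb) = 0.01037 / 0.005164 = 2.01 ≈ 2, so the ion is Pb²⁺.

+2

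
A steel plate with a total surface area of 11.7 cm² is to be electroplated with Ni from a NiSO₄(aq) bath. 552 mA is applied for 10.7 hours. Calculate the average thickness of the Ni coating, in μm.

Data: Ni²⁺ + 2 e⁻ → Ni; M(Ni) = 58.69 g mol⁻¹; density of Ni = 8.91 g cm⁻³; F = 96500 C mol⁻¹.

620 μm

Q = I·t = 0.5520 × 38520 = 21260 C; n(e⁻) = 0.2203 mol.
n(Ni) = n(e⁻)/2 = 0.1102 mol, so m = 0.1102 × 58.69 = 6.466 g.
Volume = m/ρ = 6.466 / 8.91 = 0.7257 cm³.
Thickness = V/A = 0.7257 / 11.7 = 0.0620 cm = 620 μm.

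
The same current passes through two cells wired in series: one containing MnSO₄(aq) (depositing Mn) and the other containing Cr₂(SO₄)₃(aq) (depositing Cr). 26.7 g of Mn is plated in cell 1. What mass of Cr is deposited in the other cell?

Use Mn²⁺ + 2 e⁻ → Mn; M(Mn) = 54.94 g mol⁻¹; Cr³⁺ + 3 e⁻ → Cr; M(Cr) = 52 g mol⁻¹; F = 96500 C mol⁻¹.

16.8 g

n(Mn) = 26.7 / 54.94 = 0.4860 mol.
Since Mn²⁺ + 2 e⁻ → Mn, n(e⁻) passed = 2 × 0.4860 = 0.9720 mol.
Cells in series carry the same charge, so the same 0.9720 mol of electrons passes through cell 2.
Cr³⁺ + 3 e⁻ → Cr, so n(Cr) = 0.9720 / 3 = 0.3240 mol.
m(Cr) = 0.3240 × 52 = 16.8 g.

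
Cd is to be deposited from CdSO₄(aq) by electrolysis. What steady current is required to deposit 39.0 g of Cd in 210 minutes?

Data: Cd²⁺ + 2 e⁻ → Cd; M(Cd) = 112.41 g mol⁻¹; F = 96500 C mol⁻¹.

5.31 A

n(Cd) = 39.0 / 112.41 = 0.3469 mol.
n(e⁻) = 2 × 0.3469 = 0.6939 mol.
Q = n(e⁻)·F = 0.6939 × 96500 = 66960 C.
I = Q/t = 66960 / 12600 s = 5.31 A.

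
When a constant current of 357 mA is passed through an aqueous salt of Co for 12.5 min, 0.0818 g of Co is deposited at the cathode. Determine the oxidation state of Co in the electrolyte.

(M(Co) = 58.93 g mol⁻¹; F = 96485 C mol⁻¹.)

+2

Q = I·t = 0.3570 A × 750.00 s = 267.8 C, so n(e⁻) = 267.8/96485 = 0.002775 mol.
n(Co) deposited = 0.0818 / 58.93 = 0.001388 mol.
Electrons per atom = n(e⁻)/n(Co) = 0.002775 / 0.001388 = 2.00 ≈ 2, so the ion is Co²⁺.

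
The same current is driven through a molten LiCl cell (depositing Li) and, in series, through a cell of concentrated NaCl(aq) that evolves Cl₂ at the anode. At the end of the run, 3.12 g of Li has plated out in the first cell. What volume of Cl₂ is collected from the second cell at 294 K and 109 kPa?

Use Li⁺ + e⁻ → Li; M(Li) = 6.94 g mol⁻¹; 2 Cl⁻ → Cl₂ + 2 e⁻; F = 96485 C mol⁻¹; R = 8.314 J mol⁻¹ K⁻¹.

n(Li) = 3.12 / 6.94 = 0.4496 mol, so n(e⁻) = 1 × 0.4496 = 0.4496 mol.
The cells are in series, so the same 0.4496 mol of electrons passes through the second cell.
2 Cl⁻ → Cl₂ + 2 e⁻ — 2 mol e⁻ per mol Cl₂, so n(Cl₂) = 0.4496/2 = 0.2248 mol.
V = nRT/P = (0.2248 × 8.314 × 294) / (109 × 10³) = 0.00504 m³ = 5.04 L.

5.04 L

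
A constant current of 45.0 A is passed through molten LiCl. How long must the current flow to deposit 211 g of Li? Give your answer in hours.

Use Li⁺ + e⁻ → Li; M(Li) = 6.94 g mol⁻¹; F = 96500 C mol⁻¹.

18.1 h

n(Li) = m/M = 211 / 6.94 = 30.40 mol.
Each Li atom requires 1 electron, so n(e⁻) = 1 × 30.40 = 30.40 mol.
Q = n(e⁻)·F = 30.40 × 96500 = 2934000 C.
t = Q/I = 2934000 / 45.00 A = 65200 s = 18.1 h.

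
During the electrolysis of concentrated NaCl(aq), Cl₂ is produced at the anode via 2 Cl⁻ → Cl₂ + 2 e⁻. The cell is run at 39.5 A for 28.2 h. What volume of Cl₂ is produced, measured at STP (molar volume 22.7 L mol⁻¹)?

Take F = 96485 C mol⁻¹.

Q = I·t = 39.50 A × 101520 s = 4010000 C.
n(e⁻) = Q/F = 4010000 / 96485 = 41.56 mol.
2 electrons are transferred per Cl₂ molecule, so n(Cl₂) = 41.56 / 2 = 20.78 mol.
V = n × V_m = 20.78 × 22.7 = 472 L.

472 L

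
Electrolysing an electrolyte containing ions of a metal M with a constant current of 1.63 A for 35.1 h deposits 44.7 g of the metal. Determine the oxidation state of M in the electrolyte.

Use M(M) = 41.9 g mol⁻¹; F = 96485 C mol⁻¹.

Q = I·t = 1.630 A × 126360 s = 206000 C, so n(e⁻) = 206000/96485 = 2.135 mol.
n(M) deposited = 44.7 / 41.9 = 1.067 mol.
Electrons per atom = n(e⁻)/n(M) = 2.135 / 1.067 = 2.00 ≈ 2, so the ion is M²⁺.

+2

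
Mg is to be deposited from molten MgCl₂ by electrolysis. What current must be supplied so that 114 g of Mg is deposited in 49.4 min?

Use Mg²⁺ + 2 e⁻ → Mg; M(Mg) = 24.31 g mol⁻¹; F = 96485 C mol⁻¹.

305 A

n(Mg) = 114 / 24.31 = 4.689 mol.
n(e⁻) = 2 × 4.689 = 9.379 mol.
Q = n(e⁻)·F = 9.379 × 96485 = 904900 C.
I = Q/t = 904900 / 2964.0 s = 305 A.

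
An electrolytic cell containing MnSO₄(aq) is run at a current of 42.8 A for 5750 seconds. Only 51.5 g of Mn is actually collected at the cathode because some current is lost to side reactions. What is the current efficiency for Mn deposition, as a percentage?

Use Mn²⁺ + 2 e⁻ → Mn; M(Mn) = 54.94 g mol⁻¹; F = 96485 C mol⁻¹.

73.5 %

Q = I·t = 42.80 × 5750.0 = 246100 C; n(e⁻) = 246100/96485 = 2.551 mol.
Theoretical n(Mn) = n(e⁻)/2 = 1.275 mol, i.e. m_theo = 1.275 × 54.94 = 70.07 g.
Efficiency = m_actual / m_theo = 51.5 / 70.07 = 73.5 %.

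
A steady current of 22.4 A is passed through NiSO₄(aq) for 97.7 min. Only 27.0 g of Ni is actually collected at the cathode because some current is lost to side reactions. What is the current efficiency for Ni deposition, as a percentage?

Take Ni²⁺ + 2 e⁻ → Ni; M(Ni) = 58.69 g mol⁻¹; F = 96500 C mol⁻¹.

Q = I·t = 22.40 × 5862.0 = 131300 C; n(e⁻) = 131300/96500 = 1.361 mol.
Theoretical n(Ni) = n(e⁻)/2 = 0.6804 mol, i.e. m_theo = 0.6804 × 58.69 = 39.93 g.
Efficiency = m_actual / m_theo = 27.0 / 39.93 = 67.6 %.

67.6 %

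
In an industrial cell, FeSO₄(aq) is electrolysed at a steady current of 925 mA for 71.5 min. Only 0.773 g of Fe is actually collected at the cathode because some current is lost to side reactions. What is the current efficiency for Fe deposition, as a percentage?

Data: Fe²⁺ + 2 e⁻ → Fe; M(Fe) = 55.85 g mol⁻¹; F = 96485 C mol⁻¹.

67.3 %

Q = I·t = 0.9250 × 4290.0 = 3968 C; n(e⁻) = 3968/96485 = 0.04113 mol.
Theoretical n(Fe) = n(e⁻)/2 = 0.02056 mol, i.e. m_theo = 0.02056 × 55.85 = 1.149 g.
Efficiency = m_actual / m_theo = 0.773 / 1.149 = 67.3 %.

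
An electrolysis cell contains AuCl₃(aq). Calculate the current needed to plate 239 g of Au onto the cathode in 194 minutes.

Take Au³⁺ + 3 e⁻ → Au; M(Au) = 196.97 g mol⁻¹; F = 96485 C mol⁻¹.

30.2 A

n(Au) = 239 / 196.97 = 1.213 mol.
n(e⁻) = 3 × 1.213 = 3.640 mol.
Q = n(e⁻)·F = 3.640 × 96485 = 351200 C.
I = Q/t = 351200 / 11640 s = 30.2 A.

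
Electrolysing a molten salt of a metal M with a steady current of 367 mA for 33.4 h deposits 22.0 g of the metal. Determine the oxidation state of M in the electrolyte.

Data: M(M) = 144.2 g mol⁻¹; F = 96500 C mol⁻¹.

Q = I·t = 0.3670 A × 120240 s = 44130 C, so n(e⁻) = 44130/96500 = 0.4573 mol.
n(M) deposited = 22.0 / 144.2 = 0.1526 mol.
Electrons per atom = n(e⁻)/n(M) = 0.4573 / 0.1526 = 3.00 ≈ 3, so the ion is M³⁺.

+3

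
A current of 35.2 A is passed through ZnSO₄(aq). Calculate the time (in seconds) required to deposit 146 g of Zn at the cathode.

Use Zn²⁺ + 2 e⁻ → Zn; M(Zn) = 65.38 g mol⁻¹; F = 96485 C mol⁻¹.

12200 s

n(Zn) = m/M = 146 / 65.38 = 2.233 mol.
Each Zn atom requires 2 electrons, so n(e⁻) = 2 × 2.233 = 4.466 mol.
Q = n(e⁻)·F = 4.466 × 96485 = 430900 C.
t = Q/I = 430900 / 35.20 A = 12240 s.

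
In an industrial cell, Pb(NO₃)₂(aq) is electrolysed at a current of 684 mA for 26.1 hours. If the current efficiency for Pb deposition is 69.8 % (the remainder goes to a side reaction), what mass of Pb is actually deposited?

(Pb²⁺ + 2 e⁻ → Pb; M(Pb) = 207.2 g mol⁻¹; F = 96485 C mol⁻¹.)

48.2 g

Q = I·t = 0.6840 × 93960 = 64270 C.
n(e⁻) = 64270/96485 = 0.6661 mol; theoretically n(Pb) = 0.6661/2 = 0.3330 mol, m_theo = 69.01 g.
At 69.8 % efficiency, m_actual = 0.698 × 69.01 = 48.2 g.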